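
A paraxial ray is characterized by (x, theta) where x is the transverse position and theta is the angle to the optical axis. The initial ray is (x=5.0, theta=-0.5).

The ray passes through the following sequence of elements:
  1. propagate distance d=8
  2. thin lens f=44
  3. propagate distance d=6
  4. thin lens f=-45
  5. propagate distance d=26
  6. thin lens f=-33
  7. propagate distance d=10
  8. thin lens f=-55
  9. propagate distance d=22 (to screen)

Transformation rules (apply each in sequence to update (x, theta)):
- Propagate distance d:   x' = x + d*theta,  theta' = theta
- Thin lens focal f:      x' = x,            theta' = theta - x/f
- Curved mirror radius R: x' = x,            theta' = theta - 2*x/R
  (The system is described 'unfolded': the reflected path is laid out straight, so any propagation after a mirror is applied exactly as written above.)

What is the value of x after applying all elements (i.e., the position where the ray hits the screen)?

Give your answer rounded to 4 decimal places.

Initial: x=5.0000 theta=-0.5000
After 1 (propagate distance d=8): x=1.0000 theta=-0.5000
After 2 (thin lens f=44): x=1.0000 theta=-23/44 (≈-0.5227)
After 3 (propagate distance d=6): x=-47/22 (≈-2.1364) theta=-23/44 (≈-0.5227)
After 4 (thin lens f=-45): x=-47/22 (≈-2.1364) theta=-1129/1980 (≈-0.5702)
After 5 (propagate distance d=26): x=-8396/495 (≈-16.9616) theta=-1129/1980 (≈-0.5702)
After 6 (thin lens f=-33): x=-8396/495 (≈-16.9616) theta=-70841/65340 (≈-1.0842)
After 7 (propagate distance d=10): x=-908341/32670 (≈-27.8035) theta=-70841/65340 (≈-1.0842)
After 8 (thin lens f=-55): x=-908341/32670 (≈-27.8035) theta=-5712937/3593700 (≈-1.5897)
After 9 (propagate distance d=22 (to screen)): x=-1709107/27225 (≈-62.7771) theta=-5712937/3593700 (≈-1.5897)
Rounded to 4 decimal places: x = -62.7771

Answer: -62.7771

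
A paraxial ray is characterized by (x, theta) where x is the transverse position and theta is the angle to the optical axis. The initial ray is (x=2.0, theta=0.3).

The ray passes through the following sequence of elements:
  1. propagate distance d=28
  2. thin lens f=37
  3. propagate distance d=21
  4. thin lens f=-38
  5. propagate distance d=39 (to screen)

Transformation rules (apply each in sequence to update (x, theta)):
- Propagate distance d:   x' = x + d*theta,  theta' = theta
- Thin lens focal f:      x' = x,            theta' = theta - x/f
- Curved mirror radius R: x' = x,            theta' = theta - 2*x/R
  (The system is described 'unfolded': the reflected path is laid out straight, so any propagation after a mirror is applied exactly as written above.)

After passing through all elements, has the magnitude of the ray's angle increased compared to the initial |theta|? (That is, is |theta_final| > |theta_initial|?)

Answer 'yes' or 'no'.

Initial: x=2.0000 theta=0.3000
After 1 (propagate distance d=28): x=10.4000 theta=0.3000
After 2 (thin lens f=37): x=10.4000 theta=7/370 (≈0.0189)
After 3 (propagate distance d=21): x=799/74 (≈10.7973) theta=7/370 (≈0.0189)
After 4 (thin lens f=-38): x=799/74 (≈10.7973) theta=4261/14060 (≈0.3031)
After 5 (propagate distance d=39 (to screen)): x=317989/14060 (≈22.6166) theta=4261/14060 (≈0.3031)
|theta_initial|=0.3000 |theta_final|=4261/14060 (≈0.3031) -> increased

Answer: yes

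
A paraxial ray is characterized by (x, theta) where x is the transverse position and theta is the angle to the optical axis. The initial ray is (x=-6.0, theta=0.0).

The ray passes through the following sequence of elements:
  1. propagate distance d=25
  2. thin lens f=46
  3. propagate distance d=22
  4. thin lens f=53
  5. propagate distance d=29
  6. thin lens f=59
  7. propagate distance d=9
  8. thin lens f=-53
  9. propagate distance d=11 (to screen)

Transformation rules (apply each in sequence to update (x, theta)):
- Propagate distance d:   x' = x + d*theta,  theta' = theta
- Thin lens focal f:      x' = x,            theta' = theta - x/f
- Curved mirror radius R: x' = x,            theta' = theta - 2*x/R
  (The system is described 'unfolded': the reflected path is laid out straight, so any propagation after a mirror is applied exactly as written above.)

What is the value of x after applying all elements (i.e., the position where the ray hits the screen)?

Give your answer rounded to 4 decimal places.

Initial: x=-6.0000 theta=0.0000
After 1 (propagate distance d=25): x=-6.0000 theta=0.0000
After 2 (thin lens f=46): x=-6.0000 theta=3/23 (≈0.1304)
After 3 (propagate distance d=22): x=-72/23 (≈-3.1304) theta=3/23 (≈0.1304)
After 4 (thin lens f=53): x=-72/23 (≈-3.1304) theta=231/1219 (≈0.1895)
After 5 (propagate distance d=29): x=2883/1219 (≈2.3651) theta=231/1219 (≈0.1895)
After 6 (thin lens f=59): x=2883/1219 (≈2.3651) theta=10746/71921 (≈0.1494)
After 7 (propagate distance d=9): x=266811/71921 (≈3.7098) theta=10746/71921 (≈0.1494)
After 8 (thin lens f=-53): x=266811/71921 (≈3.7098) theta=36363/165731 (≈0.2194)
After 9 (propagate distance d=11 (to screen)): x=23340822/3811813 (≈6.1233) theta=36363/165731 (≈0.2194)
Rounded to 4 decimal places: x = 6.1233

Answer: 6.1233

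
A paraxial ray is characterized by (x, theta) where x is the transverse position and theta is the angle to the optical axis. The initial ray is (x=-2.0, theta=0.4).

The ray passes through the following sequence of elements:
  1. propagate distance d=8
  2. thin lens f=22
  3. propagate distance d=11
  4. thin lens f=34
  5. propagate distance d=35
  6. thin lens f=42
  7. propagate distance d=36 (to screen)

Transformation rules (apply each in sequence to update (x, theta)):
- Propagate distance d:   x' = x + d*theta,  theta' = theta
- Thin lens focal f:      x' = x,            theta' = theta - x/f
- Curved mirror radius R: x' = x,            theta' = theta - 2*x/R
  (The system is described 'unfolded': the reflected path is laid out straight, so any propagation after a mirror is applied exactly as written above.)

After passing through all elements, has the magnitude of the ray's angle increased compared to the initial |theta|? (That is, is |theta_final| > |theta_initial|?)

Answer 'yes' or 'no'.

Answer: no

Derivation:
Initial: x=-2.0000 theta=0.4000
After 1 (propagate distance d=8): x=1.2000 theta=0.4000
After 2 (thin lens f=22): x=1.2000 theta=19/55 (≈0.3455)
After 3 (propagate distance d=11): x=5.0000 theta=19/55 (≈0.3455)
After 4 (thin lens f=34): x=5.0000 theta=371/1870 (≈0.1984)
After 5 (propagate distance d=35): x=4467/374 (≈11.9439) theta=371/1870 (≈0.1984)
After 6 (thin lens f=42): x=4467/374 (≈11.9439) theta=-2251/26180 (≈-0.0860)
After 7 (propagate distance d=36 (to screen)): x=115827/13090 (≈8.8485) theta=-2251/26180 (≈-0.0860)
|theta_initial|=0.4000 |theta_final|=2251/26180 (≈0.0860) -> not increased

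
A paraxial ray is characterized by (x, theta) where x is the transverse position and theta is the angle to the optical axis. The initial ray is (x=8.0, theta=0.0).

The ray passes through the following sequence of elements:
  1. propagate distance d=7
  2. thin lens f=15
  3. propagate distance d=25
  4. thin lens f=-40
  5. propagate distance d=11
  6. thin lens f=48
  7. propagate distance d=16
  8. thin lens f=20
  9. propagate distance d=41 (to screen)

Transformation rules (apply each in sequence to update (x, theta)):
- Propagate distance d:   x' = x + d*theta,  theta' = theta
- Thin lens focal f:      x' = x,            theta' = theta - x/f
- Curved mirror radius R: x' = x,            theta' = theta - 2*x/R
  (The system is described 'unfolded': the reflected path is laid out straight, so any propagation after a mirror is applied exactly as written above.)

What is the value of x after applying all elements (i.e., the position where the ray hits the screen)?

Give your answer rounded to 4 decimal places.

Answer: 3.5528

Derivation:
Initial: x=8.0000 theta=0.0000
After 1 (propagate distance d=7): x=8.0000 theta=0.0000
After 2 (thin lens f=15): x=8.0000 theta=-8/15 (≈-0.5333)
After 3 (propagate distance d=25): x=-16/3 (≈-5.3333) theta=-8/15 (≈-0.5333)
After 4 (thin lens f=-40): x=-16/3 (≈-5.3333) theta=-2/3 (≈-0.6667)
After 5 (propagate distance d=11): x=-38/3 (≈-12.6667) theta=-2/3 (≈-0.6667)
After 6 (thin lens f=48): x=-38/3 (≈-12.6667) theta=-29/72 (≈-0.4028)
After 7 (propagate distance d=16): x=-172/9 (≈-19.1111) theta=-29/72 (≈-0.4028)
After 8 (thin lens f=20): x=-172/9 (≈-19.1111) theta=199/360 (≈0.5528)
After 9 (propagate distance d=41 (to screen)): x=1279/360 (≈3.5528) theta=199/360 (≈0.5528)
Rounded to 4 decimal places: x = 3.5528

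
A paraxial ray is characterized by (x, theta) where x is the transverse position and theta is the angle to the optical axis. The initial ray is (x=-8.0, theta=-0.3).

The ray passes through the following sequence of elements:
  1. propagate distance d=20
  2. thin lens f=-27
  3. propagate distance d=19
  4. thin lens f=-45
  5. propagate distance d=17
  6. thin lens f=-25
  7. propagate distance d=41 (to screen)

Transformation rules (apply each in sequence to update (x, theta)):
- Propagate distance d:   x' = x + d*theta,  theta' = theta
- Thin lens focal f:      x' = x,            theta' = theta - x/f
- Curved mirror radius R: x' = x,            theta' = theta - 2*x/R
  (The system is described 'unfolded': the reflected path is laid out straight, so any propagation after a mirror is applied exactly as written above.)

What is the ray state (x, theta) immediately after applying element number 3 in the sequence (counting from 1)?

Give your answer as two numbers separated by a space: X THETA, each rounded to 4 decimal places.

Initial: x=-8.0000 theta=-0.3000
After 1 (propagate distance d=20): x=-14.0000 theta=-0.3000
After 2 (thin lens f=-27): x=-14.0000 theta=-221/270 (≈-0.8185)
After 3 (propagate distance d=19): x=-7979/270 (≈-29.5519) theta=-221/270 (≈-0.8185)
Rounded to 4 decimal places: x = -29.5519, theta = -0.8185

Answer: -29.5519 -0.8185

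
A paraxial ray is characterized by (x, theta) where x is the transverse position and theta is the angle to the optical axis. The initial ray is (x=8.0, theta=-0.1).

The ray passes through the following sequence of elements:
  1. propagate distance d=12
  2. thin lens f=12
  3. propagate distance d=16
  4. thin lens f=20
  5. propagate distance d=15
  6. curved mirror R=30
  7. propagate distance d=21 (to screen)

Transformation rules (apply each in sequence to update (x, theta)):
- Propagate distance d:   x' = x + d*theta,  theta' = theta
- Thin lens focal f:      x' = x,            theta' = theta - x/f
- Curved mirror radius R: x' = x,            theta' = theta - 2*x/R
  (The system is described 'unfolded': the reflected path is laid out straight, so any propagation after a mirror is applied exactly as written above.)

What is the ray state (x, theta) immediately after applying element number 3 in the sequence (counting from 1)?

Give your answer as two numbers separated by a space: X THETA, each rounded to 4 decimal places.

Initial: x=8.0000 theta=-0.1000
After 1 (propagate distance d=12): x=6.8000 theta=-0.1000
After 2 (thin lens f=12): x=6.8000 theta=-2/3 (≈-0.6667)
After 3 (propagate distance d=16): x=-58/15 (≈-3.8667) theta=-2/3 (≈-0.6667)
Rounded to 4 decimal places: x = -3.8667, theta = -0.6667

Answer: -3.8667 -0.6667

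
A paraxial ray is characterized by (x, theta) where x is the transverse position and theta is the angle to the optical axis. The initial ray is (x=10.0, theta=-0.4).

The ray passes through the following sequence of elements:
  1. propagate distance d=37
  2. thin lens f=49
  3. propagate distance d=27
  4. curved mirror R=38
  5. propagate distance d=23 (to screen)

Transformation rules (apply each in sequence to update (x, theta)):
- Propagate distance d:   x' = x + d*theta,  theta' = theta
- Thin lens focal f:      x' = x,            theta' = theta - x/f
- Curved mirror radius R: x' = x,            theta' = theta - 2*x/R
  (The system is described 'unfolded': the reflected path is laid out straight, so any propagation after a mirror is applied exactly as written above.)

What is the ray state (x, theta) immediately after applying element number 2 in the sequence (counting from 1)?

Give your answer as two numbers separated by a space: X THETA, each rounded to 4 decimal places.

Initial: x=10.0000 theta=-0.4000
After 1 (propagate distance d=37): x=-4.8000 theta=-0.4000
After 2 (thin lens f=49): x=-4.8000 theta=-74/245 (≈-0.3020)
Rounded to 4 decimal places: x = -4.8000, theta = -0.3020

Answer: -4.8000 -0.3020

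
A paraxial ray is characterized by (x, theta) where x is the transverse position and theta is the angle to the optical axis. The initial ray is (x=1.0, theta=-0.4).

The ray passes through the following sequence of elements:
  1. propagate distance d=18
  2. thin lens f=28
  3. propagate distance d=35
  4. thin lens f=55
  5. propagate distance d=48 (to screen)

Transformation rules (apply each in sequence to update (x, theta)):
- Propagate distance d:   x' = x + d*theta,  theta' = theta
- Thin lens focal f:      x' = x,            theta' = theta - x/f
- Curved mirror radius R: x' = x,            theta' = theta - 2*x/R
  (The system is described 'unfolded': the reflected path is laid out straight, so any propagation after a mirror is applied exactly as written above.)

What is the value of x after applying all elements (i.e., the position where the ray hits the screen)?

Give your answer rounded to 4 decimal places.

Answer: -10.1560

Derivation:
Initial: x=1.0000 theta=-0.4000
After 1 (propagate distance d=18): x=-6.2000 theta=-0.4000
After 2 (thin lens f=28): x=-6.2000 theta=-5/28 (≈-0.1786)
After 3 (propagate distance d=35): x=-12.4500 theta=-5/28 (≈-0.1786)
After 4 (thin lens f=55): x=-12.4500 theta=92/1925 (≈0.0478)
After 5 (propagate distance d=48 (to screen)): x=-78201/7700 (≈-10.1560) theta=92/1925 (≈0.0478)
Rounded to 4 decimal places: x = -10.1560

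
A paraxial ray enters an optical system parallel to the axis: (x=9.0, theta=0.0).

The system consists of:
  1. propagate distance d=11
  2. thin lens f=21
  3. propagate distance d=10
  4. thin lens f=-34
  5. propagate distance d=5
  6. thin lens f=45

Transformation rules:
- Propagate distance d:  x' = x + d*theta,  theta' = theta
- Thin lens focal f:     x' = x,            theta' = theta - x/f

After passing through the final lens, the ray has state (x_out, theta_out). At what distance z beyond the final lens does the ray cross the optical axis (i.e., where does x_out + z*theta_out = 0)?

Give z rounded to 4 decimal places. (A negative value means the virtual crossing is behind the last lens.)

Answer: 9.0070

Derivation:
Initial: x=9.0000 theta=0.0000
After 1 (propagate distance d=11): x=9.0000 theta=0.0000
After 2 (thin lens f=21): x=9.0000 theta=-3/7 (≈-0.4286)
After 3 (propagate distance d=10): x=33/7 (≈4.7143) theta=-3/7 (≈-0.4286)
After 4 (thin lens f=-34): x=33/7 (≈4.7143) theta=-69/238 (≈-0.2899)
After 5 (propagate distance d=5): x=111/34 (≈3.2647) theta=-69/238 (≈-0.2899)
After 6 (thin lens f=45): x=111/34 (≈3.2647) theta=-647/1785 (≈-0.3625)
z_focus = -x_out/theta_out = -(111/34)/(-647/1785) = 11655/1294 ≈ 9.0070
Rounded to 4 decimal places: z = 9.0070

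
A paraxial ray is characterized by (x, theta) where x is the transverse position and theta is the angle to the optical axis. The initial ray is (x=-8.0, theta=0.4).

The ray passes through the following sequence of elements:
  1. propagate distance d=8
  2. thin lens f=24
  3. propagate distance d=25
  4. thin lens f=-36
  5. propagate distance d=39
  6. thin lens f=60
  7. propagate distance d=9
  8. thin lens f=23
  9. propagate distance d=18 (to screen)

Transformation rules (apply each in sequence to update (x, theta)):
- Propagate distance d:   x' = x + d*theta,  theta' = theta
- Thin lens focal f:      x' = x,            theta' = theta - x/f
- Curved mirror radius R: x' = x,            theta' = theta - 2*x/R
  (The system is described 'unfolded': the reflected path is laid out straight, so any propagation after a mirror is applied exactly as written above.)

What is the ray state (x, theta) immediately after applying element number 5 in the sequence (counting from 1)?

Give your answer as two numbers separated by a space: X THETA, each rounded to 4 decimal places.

Initial: x=-8.0000 theta=0.4000
After 1 (propagate distance d=8): x=-4.8000 theta=0.4000
After 2 (thin lens f=24): x=-4.8000 theta=0.6000
After 3 (propagate distance d=25): x=10.2000 theta=0.6000
After 4 (thin lens f=-36): x=10.2000 theta=53/60 (≈0.8833)
After 5 (propagate distance d=39): x=44.6500 theta=53/60 (≈0.8833)
Rounded to 4 decimal places: x = 44.6500, theta = 0.8833

Answer: 44.6500 0.8833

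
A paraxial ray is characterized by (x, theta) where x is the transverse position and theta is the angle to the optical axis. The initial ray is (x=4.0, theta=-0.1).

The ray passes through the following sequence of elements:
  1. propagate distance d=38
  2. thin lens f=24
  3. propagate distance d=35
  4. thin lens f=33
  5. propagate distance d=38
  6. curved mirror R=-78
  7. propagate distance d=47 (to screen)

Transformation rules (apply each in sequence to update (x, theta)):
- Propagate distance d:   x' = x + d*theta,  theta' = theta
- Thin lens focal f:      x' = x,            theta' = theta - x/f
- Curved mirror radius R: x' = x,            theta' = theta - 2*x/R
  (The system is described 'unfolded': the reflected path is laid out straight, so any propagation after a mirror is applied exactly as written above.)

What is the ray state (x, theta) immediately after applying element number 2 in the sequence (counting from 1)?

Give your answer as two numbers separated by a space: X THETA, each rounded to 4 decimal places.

Answer: 0.2000 -0.1083

Derivation:
Initial: x=4.0000 theta=-0.1000
After 1 (propagate distance d=38): x=0.2000 theta=-0.1000
After 2 (thin lens f=24): x=0.2000 theta=-13/120 (≈-0.1083)
Rounded to 4 decimal places: x = 0.2000, theta = -0.1083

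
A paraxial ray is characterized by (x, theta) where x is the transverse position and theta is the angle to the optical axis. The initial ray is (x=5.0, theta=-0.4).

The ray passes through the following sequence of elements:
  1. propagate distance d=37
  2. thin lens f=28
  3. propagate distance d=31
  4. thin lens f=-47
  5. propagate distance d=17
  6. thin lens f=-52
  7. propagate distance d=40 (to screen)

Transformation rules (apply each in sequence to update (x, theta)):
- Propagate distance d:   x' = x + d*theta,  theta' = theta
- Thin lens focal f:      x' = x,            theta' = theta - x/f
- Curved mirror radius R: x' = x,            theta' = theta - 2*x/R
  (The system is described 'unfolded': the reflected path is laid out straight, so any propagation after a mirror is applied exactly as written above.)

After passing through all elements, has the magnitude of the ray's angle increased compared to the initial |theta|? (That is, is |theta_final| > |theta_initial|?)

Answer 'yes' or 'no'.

Answer: yes

Derivation:
Initial: x=5.0000 theta=-0.4000
After 1 (propagate distance d=37): x=-9.8000 theta=-0.4000
After 2 (thin lens f=28): x=-9.8000 theta=-0.0500
After 3 (propagate distance d=31): x=-11.3500 theta=-0.0500
After 4 (thin lens f=-47): x=-11.3500 theta=-137/470 (≈-0.2915)
After 5 (propagate distance d=17): x=-15327/940 (≈-16.3053) theta=-137/470 (≈-0.2915)
After 6 (thin lens f=-52): x=-15327/940 (≈-16.3053) theta=-455/752 (≈-0.6051)
After 7 (propagate distance d=40 (to screen)): x=-38077/940 (≈-40.5074) theta=-455/752 (≈-0.6051)
|theta_initial|=0.4000 |theta_final|=455/752 (≈0.6051) -> increased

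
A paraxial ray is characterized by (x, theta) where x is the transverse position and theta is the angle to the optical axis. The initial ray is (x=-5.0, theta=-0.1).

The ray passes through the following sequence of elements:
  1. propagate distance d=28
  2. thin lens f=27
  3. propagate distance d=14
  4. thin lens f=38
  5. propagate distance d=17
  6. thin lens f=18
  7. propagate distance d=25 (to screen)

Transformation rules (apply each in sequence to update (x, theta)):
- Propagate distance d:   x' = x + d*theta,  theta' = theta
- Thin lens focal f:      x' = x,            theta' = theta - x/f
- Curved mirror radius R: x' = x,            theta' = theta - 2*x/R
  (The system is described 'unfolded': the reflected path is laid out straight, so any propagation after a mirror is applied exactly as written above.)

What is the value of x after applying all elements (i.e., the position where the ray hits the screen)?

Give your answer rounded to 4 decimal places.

Answer: 7.9733

Derivation:
Initial: x=-5.0000 theta=-0.1000
After 1 (propagate distance d=28): x=-7.8000 theta=-0.1000
After 2 (thin lens f=27): x=-7.8000 theta=17/90 (≈0.1889)
After 3 (propagate distance d=14): x=-232/45 (≈-5.1556) theta=17/90 (≈0.1889)
After 4 (thin lens f=38): x=-232/45 (≈-5.1556) theta=37/114 (≈0.3246)
After 5 (propagate distance d=17): x=619/1710 (≈0.3620) theta=37/114 (≈0.3246)
After 6 (thin lens f=18): x=619/1710 (≈0.3620) theta=9371/30780 (≈0.3045)
After 7 (propagate distance d=25 (to screen)): x=245417/30780 (≈7.9733) theta=9371/30780 (≈0.3045)
Rounded to 4 decimal places: x = 7.9733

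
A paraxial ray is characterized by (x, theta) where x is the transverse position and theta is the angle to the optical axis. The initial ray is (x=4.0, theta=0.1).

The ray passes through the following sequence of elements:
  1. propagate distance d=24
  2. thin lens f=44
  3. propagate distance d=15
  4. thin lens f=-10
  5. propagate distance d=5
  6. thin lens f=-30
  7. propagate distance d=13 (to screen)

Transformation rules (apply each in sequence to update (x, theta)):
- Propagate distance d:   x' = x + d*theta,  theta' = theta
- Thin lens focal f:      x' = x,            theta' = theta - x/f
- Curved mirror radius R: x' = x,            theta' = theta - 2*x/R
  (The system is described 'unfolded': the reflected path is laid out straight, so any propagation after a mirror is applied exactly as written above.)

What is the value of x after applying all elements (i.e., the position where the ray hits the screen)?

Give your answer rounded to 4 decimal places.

Answer: 18.8111

Derivation:
Initial: x=4.0000 theta=0.1000
After 1 (propagate distance d=24): x=6.4000 theta=0.1000
After 2 (thin lens f=44): x=6.4000 theta=-1/22 (≈-0.0455)
After 3 (propagate distance d=15): x=629/110 (≈5.7182) theta=-1/22 (≈-0.0455)
After 4 (thin lens f=-10): x=629/110 (≈5.7182) theta=579/1100 (≈0.5264)
After 5 (propagate distance d=5): x=8.3500 theta=579/1100 (≈0.5264)
After 6 (thin lens f=-30): x=8.3500 theta=5311/6600 (≈0.8047)
After 7 (propagate distance d=13 (to screen)): x=124153/6600 (≈18.8111) theta=5311/6600 (≈0.8047)
Rounded to 4 decimal places: x = 18.8111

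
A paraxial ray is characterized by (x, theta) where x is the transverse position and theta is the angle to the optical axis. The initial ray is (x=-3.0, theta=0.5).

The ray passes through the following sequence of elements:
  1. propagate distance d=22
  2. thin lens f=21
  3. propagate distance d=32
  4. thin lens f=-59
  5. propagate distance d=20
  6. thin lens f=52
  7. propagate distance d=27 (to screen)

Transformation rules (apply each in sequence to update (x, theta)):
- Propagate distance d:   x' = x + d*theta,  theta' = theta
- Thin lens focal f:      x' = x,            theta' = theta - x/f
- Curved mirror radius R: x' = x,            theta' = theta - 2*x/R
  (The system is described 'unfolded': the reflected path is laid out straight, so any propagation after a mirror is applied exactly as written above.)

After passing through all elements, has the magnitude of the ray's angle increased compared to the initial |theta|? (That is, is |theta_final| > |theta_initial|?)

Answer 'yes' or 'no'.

Initial: x=-3.0000 theta=0.5000
After 1 (propagate distance d=22): x=8.0000 theta=0.5000
After 2 (thin lens f=21): x=8.0000 theta=5/42 (≈0.1190)
After 3 (propagate distance d=32): x=248/21 (≈11.8095) theta=5/42 (≈0.1190)
After 4 (thin lens f=-59): x=248/21 (≈11.8095) theta=113/354 (≈0.3192)
After 5 (propagate distance d=20): x=7514/413 (≈18.1937) theta=113/354 (≈0.3192)
After 6 (thin lens f=52): x=7514/413 (≈18.1937) theta=-38/1239 (≈-0.0307)
After 7 (propagate distance d=27 (to screen)): x=7172/413 (≈17.3656) theta=-38/1239 (≈-0.0307)
|theta_initial|=0.5000 |theta_final|=38/1239 (≈0.0307) -> not increased

Answer: no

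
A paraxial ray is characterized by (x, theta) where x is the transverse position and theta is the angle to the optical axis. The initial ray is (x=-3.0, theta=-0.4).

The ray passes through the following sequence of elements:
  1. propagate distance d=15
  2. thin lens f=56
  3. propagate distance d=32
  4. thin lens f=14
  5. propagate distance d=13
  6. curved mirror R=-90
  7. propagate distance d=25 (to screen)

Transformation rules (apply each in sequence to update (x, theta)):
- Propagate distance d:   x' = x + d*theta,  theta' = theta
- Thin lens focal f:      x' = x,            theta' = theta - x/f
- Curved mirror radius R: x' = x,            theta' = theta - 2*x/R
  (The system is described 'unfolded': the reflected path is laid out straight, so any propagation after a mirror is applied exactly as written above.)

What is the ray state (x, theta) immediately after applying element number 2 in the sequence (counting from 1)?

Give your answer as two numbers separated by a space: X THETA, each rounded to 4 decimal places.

Initial: x=-3.0000 theta=-0.4000
After 1 (propagate distance d=15): x=-9.0000 theta=-0.4000
After 2 (thin lens f=56): x=-9.0000 theta=-67/280 (≈-0.2393)
Rounded to 4 decimal places: x = -9.0000, theta = -0.2393

Answer: -9.0000 -0.2393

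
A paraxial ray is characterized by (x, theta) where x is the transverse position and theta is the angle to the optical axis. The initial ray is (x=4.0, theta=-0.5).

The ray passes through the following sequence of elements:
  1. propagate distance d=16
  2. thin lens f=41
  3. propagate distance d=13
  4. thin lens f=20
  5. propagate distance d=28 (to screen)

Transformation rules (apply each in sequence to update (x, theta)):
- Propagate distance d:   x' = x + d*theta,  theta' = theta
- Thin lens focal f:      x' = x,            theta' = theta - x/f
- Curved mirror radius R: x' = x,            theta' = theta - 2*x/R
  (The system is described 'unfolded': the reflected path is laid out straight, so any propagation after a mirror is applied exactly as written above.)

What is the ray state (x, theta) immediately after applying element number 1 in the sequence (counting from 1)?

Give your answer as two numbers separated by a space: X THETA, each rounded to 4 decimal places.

Initial: x=4.0000 theta=-0.5000
After 1 (propagate distance d=16): x=-4.0000 theta=-0.5000
Rounded to 4 decimal places: x = -4.0000, theta = -0.5000

Answer: -4.0000 -0.5000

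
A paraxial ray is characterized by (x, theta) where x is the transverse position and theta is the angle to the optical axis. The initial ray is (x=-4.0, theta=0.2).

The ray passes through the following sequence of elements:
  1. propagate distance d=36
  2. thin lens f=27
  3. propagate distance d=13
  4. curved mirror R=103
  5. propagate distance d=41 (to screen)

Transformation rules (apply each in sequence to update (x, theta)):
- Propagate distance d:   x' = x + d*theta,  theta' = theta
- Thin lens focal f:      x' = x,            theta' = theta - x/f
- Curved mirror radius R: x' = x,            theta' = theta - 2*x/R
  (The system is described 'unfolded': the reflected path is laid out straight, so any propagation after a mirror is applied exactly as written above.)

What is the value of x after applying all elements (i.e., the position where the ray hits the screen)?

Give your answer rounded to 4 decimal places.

Initial: x=-4.0000 theta=0.2000
After 1 (propagate distance d=36): x=3.2000 theta=0.2000
After 2 (thin lens f=27): x=3.2000 theta=11/135 (≈0.0815)
After 3 (propagate distance d=13): x=115/27 (≈4.2593) theta=11/135 (≈0.0815)
After 4 (curved mirror R=103): x=115/27 (≈4.2593) theta=-17/13905 (≈-0.0012)
After 5 (propagate distance d=41 (to screen)): x=58528/13905 (≈4.2091) theta=-17/13905 (≈-0.0012)
Rounded to 4 decimal places: x = 4.2091

Answer: 4.2091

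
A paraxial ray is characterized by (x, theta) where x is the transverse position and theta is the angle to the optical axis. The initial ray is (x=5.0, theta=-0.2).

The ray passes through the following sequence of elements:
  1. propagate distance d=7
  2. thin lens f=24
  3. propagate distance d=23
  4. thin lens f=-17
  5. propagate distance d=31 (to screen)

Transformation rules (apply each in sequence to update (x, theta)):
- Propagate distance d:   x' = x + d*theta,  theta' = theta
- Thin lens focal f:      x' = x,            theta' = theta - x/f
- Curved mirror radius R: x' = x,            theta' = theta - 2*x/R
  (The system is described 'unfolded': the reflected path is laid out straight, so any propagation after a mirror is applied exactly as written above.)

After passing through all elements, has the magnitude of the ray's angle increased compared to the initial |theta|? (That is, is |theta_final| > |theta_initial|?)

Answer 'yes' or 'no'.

Initial: x=5.0000 theta=-0.2000
After 1 (propagate distance d=7): x=3.6000 theta=-0.2000
After 2 (thin lens f=24): x=3.6000 theta=-0.3500
After 3 (propagate distance d=23): x=-4.4500 theta=-0.3500
After 4 (thin lens f=-17): x=-4.4500 theta=-52/85 (≈-0.6118)
After 5 (propagate distance d=31 (to screen)): x=-7961/340 (≈-23.4147) theta=-52/85 (≈-0.6118)
|theta_initial|=0.2000 |theta_final|=52/85 (≈0.6118) -> increased

Answer: yes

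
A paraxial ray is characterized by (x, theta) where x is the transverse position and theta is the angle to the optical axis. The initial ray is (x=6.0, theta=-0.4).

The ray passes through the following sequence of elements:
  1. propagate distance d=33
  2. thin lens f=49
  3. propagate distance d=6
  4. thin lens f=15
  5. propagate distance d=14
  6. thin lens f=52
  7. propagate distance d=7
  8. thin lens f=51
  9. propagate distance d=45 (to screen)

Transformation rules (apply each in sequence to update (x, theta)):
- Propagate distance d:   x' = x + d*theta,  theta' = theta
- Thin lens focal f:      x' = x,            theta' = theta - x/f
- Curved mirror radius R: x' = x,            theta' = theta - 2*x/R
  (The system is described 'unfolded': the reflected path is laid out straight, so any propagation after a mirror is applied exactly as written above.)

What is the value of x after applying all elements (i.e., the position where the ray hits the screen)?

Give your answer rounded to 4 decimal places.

Answer: 18.1866

Derivation:
Initial: x=6.0000 theta=-0.4000
After 1 (propagate distance d=33): x=-7.2000 theta=-0.4000
After 2 (thin lens f=49): x=-7.2000 theta=-62/245 (≈-0.2531)
After 3 (propagate distance d=6): x=-2136/245 (≈-8.7184) theta=-62/245 (≈-0.2531)
After 4 (thin lens f=15): x=-2136/245 (≈-8.7184) theta=402/1225 (≈0.3282)
After 5 (propagate distance d=14): x=-5052/1225 (≈-4.1241) theta=402/1225 (≈0.3282)
After 6 (thin lens f=52): x=-5052/1225 (≈-4.1241) theta=927/2275 (≈0.4075)
After 7 (propagate distance d=7): x=-20253/15925 (≈-1.2718) theta=927/2275 (≈0.4075)
After 8 (thin lens f=51): x=-20253/15925 (≈-1.2718) theta=117064/270725 (≈0.4324)
After 9 (propagate distance d=45 (to screen)): x=4923579/270725 (≈18.1866) theta=117064/270725 (≈0.4324)
Rounded to 4 decimal places: x = 18.1866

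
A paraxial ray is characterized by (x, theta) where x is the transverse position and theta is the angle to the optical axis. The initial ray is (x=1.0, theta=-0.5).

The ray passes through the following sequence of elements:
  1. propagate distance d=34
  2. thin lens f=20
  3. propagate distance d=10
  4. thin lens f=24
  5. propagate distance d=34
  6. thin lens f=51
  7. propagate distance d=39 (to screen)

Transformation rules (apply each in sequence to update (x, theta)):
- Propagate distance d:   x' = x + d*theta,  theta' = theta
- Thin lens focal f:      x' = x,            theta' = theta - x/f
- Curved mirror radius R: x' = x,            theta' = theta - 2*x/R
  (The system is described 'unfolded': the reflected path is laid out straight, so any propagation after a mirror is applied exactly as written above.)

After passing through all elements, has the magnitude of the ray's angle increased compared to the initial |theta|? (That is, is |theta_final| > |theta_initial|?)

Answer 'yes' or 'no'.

Answer: yes

Derivation:
Initial: x=1.0000 theta=-0.5000
After 1 (propagate distance d=34): x=-16.0000 theta=-0.5000
After 2 (thin lens f=20): x=-16.0000 theta=0.3000
After 3 (propagate distance d=10): x=-13.0000 theta=0.3000
After 4 (thin lens f=24): x=-13.0000 theta=101/120 (≈0.8417)
After 5 (propagate distance d=34): x=937/60 (≈15.6167) theta=101/120 (≈0.8417)
After 6 (thin lens f=51): x=937/60 (≈15.6167) theta=3277/6120 (≈0.5355)
After 7 (propagate distance d=39 (to screen)): x=74459/2040 (≈36.4995) theta=3277/6120 (≈0.5355)
|theta_initial|=0.5000 |theta_final|=3277/6120 (≈0.5355) -> increased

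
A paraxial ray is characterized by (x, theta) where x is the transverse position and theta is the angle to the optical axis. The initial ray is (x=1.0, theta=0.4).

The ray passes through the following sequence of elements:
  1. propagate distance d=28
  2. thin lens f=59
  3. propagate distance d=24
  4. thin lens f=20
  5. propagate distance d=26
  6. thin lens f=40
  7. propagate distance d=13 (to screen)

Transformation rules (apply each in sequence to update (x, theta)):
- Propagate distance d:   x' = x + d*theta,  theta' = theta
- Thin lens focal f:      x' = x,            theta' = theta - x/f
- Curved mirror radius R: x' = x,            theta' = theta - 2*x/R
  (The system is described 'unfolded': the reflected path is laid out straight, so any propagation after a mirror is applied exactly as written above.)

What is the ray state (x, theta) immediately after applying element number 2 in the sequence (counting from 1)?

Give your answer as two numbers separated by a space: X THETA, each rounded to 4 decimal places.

Answer: 12.2000 0.1932

Derivation:
Initial: x=1.0000 theta=0.4000
After 1 (propagate distance d=28): x=12.2000 theta=0.4000
After 2 (thin lens f=59): x=12.2000 theta=57/295 (≈0.1932)
Rounded to 4 decimal places: x = 12.2000, theta = 0.1932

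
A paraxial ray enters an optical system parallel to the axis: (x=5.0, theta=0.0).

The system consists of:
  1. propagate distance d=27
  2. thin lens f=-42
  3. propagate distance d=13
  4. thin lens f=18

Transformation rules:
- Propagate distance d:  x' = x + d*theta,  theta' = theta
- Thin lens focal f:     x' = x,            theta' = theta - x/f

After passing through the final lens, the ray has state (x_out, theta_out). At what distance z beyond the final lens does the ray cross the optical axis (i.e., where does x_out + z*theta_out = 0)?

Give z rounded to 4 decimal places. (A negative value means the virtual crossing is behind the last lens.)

Initial: x=5.0000 theta=0.0000
After 1 (propagate distance d=27): x=5.0000 theta=0.0000
After 2 (thin lens f=-42): x=5.0000 theta=5/42 (≈0.1190)
After 3 (propagate distance d=13): x=275/42 (≈6.5476) theta=5/42 (≈0.1190)
After 4 (thin lens f=18): x=275/42 (≈6.5476) theta=-185/756 (≈-0.2447)
z_focus = -x_out/theta_out = -(275/42)/(-185/756) = 990/37 ≈ 26.7568
Rounded to 4 decimal places: z = 26.7568

Answer: 26.7568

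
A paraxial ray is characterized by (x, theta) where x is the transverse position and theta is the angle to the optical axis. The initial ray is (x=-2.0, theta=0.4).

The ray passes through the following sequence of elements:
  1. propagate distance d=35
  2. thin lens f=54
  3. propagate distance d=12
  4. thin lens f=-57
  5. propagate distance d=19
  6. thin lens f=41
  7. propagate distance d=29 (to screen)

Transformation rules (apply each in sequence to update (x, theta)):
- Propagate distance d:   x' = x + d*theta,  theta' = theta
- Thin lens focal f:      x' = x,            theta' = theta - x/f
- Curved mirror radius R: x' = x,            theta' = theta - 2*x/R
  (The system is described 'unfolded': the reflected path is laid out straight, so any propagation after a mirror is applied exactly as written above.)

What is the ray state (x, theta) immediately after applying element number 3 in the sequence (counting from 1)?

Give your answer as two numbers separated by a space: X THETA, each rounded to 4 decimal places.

Answer: 14.1333 0.1778

Derivation:
Initial: x=-2.0000 theta=0.4000
After 1 (propagate distance d=35): x=12.0000 theta=0.4000
After 2 (thin lens f=54): x=12.0000 theta=8/45 (≈0.1778)
After 3 (propagate distance d=12): x=212/15 (≈14.1333) theta=8/45 (≈0.1778)
Rounded to 4 decimal places: x = 14.1333, theta = 0.1778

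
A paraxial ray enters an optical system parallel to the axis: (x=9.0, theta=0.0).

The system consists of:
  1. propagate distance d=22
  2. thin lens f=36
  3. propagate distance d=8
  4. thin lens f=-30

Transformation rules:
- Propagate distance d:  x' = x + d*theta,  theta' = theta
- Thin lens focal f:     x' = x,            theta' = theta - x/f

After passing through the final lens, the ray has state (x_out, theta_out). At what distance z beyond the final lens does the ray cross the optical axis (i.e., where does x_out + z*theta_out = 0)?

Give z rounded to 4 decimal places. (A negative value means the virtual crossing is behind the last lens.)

Answer: 420.0000

Derivation:
Initial: x=9.0000 theta=0.0000
After 1 (propagate distance d=22): x=9.0000 theta=0.0000
After 2 (thin lens f=36): x=9.0000 theta=-0.2500
After 3 (propagate distance d=8): x=7.0000 theta=-0.2500
After 4 (thin lens f=-30): x=7.0000 theta=-1/60 (≈-0.0167)
z_focus = -x_out/theta_out = -(7.0000)/(-1/60) = 420.0000
Rounded to 4 decimal places: z = 420.0000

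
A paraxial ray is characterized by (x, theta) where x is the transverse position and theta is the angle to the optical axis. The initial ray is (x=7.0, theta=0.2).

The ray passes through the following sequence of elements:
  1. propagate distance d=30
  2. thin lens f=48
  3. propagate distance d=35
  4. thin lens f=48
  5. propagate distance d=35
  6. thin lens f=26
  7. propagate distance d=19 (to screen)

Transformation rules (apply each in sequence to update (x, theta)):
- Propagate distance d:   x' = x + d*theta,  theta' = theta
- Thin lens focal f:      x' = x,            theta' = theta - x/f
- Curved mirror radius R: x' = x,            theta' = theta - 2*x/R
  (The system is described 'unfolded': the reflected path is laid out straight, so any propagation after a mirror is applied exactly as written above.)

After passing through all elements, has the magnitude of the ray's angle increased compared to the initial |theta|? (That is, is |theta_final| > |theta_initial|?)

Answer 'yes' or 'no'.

Answer: yes

Derivation:
Initial: x=7.0000 theta=0.2000
After 1 (propagate distance d=30): x=13.0000 theta=0.2000
After 2 (thin lens f=48): x=13.0000 theta=-17/240 (≈-0.0708)
After 3 (propagate distance d=35): x=505/48 (≈10.5208) theta=-17/240 (≈-0.0708)
After 4 (thin lens f=48): x=505/48 (≈10.5208) theta=-3341/11520 (≈-0.2900)
After 5 (propagate distance d=35): x=853/2304 (≈0.3702) theta=-3341/11520 (≈-0.2900)
After 6 (thin lens f=26): x=853/2304 (≈0.3702) theta=-30377/99840 (≈-0.3043)
After 7 (propagate distance d=19 (to screen)): x=-1620599/299520 (≈-5.4107) theta=-30377/99840 (≈-0.3043)
|theta_initial|=0.2000 |theta_final|=30377/99840 (≈0.3043) -> increased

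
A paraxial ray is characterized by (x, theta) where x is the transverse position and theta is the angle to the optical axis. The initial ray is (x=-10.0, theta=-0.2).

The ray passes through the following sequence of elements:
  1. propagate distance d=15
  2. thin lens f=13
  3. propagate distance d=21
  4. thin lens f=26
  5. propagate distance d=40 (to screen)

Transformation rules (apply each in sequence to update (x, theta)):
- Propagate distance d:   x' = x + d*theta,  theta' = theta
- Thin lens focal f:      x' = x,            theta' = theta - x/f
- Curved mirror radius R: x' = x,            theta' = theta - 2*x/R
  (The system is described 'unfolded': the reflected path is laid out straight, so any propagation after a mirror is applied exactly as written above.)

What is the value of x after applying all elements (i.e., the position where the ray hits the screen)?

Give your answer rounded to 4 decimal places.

Answer: 29.9538

Derivation:
Initial: x=-10.0000 theta=-0.2000
After 1 (propagate distance d=15): x=-13.0000 theta=-0.2000
After 2 (thin lens f=13): x=-13.0000 theta=0.8000
After 3 (propagate distance d=21): x=3.8000 theta=0.8000
After 4 (thin lens f=26): x=3.8000 theta=17/26 (≈0.6538)
After 5 (propagate distance d=40 (to screen)): x=1947/65 (≈29.9538) theta=17/26 (≈0.6538)
Rounded to 4 decimal places: x = 29.9538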